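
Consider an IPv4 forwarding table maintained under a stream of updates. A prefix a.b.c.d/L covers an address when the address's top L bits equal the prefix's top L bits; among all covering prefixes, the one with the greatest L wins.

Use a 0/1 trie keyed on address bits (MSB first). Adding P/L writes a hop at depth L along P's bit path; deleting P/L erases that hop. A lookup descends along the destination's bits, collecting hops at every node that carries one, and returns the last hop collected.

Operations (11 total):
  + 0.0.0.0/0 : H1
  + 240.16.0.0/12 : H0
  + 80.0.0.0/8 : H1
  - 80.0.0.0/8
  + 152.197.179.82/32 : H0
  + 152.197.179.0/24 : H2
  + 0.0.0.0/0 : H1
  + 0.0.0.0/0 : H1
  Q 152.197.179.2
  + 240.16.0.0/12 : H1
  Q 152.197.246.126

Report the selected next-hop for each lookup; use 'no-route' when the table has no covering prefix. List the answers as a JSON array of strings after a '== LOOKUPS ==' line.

Apply in order:
  + 0.0.0.0/0 (H1) depth=0
  + 240.16.0.0/12 (H0) depth=12
  + 80.0.0.0/8 (H1) depth=8
  del 80.0.0.0/8 (clear depth 8)
  + 152.197.179.82/32 (H0) depth=32
  + 152.197.179.0/24 (H2) depth=24
  + 0.0.0.0/0 (H1) depth=0
  + 0.0.0.0/0 (H1) depth=0
  Q 152.197.179.2: descend 1001100011000101101100110 ; hops seen [H1,H2] ; pick H2
  + 240.16.0.0/12 (H1) depth=12
  Q 152.197.246.126: descend 10011000110001011 ; hops seen [H1] ; pick H1

== LOOKUPS ==
["H2","H1"]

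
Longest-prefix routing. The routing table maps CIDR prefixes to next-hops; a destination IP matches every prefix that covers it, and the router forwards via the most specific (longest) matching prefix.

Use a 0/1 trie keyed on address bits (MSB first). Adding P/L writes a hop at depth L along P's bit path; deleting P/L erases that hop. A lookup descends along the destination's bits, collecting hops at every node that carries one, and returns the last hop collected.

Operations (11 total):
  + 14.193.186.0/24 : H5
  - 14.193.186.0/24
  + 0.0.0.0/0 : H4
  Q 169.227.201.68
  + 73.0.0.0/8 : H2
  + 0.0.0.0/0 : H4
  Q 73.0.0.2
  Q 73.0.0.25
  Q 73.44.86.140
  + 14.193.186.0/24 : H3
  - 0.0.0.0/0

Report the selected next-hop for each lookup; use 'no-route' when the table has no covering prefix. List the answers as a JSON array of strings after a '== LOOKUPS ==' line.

Process each operation:
  + 14.193.186.0/24 (H5) depth=24
  del 14.193.186.0/24 (clear depth 24)
  + 0.0.0.0/0 (H4) depth=0
  lookup 169.227.201.68: bits ε walk d0:H4 -> H4
  + 73.0.0.0/8 (H2) depth=8
  + 0.0.0.0/0 (H4) depth=0
  lookup 73.0.0.2: bits 01001001 walk d0:H4→d1:-→d2:-→d3:-→d4:-→d5:-→d6:-→d7:-→d8:H2 -> H2
  lookup 73.0.0.25: bits 01001001 walk d0:H4→d1:-→d2:-→d3:-→d4:-→d5:-→d6:-→d7:-→d8:H2 -> H2
  lookup 73.44.86.140: bits 01001001 walk d0:H4→d1:-→d2:-→d3:-→d4:-→d5:-→d6:-→d7:-→d8:H2 -> H2
  + 14.193.186.0/24 (H3) depth=24
  del 0.0.0.0/0 (clear depth 0)

== LOOKUPS ==
["H4","H2","H2","H2"]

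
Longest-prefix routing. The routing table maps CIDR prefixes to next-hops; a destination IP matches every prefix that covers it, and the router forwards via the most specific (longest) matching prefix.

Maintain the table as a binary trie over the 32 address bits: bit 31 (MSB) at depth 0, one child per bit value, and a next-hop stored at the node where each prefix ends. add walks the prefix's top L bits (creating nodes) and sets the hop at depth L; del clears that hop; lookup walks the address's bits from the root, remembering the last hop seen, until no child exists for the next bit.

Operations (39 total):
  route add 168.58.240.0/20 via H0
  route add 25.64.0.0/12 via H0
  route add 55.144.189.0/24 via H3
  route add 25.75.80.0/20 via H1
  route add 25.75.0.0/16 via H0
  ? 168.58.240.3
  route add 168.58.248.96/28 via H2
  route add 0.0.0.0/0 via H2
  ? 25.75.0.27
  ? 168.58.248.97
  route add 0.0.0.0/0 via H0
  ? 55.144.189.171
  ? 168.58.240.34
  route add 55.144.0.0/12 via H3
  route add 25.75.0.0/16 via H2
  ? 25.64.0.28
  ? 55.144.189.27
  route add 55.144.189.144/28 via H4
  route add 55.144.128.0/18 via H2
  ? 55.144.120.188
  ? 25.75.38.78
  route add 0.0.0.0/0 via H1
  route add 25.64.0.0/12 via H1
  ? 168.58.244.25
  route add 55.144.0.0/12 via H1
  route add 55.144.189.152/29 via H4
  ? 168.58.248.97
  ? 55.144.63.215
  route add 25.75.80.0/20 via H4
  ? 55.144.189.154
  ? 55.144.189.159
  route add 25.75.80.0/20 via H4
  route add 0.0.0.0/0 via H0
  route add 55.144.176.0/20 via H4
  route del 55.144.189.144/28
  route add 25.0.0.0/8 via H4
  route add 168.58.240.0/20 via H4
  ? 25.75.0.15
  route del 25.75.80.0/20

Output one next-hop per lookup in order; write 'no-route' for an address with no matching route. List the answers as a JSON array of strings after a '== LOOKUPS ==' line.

Apply in order:
  add 168.58.240.0/20 -> H0 at depth 20
  add 25.64.0.0/12 -> H0 at depth 12
  add 55.144.189.0/24 -> H3 at depth 24
  add 25.75.80.0/20 -> H1 at depth 20
  add 25.75.0.0/16 -> H0 at depth 16
  Q 168.58.240.3: descend 10101000001110101111 ; hops seen [H0] ; pick H0
  add 168.58.248.96/28 -> H2 at depth 28
  add 0.0.0.0/0 -> H2 at depth 0
  Q 25.75.0.27: descend 00011001010010110 ; hops seen [H2,H0,H0] ; pick H0
  Q 168.58.248.97: descend 1010100000111010111110000110 ; hops seen [H2,H0,H2] ; pick H2
  add 0.0.0.0/0 -> H0 at depth 0
  Q 55.144.189.171: descend 001101111001000010111101 ; hops seen [H0,H3] ; pick H3
  Q 168.58.240.34: descend 10101000001110101111 ; hops seen [H0,H0] ; pick H0
  add 55.144.0.0/12 -> H3 at depth 12
  add 25.75.0.0/16 -> H2 at depth 16
  Q 25.64.0.28: descend 000110010100 ; hops seen [H0,H0] ; pick H0
  Q 55.144.189.27: descend 001101111001000010111101 ; hops seen [H0,H3,H3] ; pick H3
  add 55.144.189.144/28 -> H4 at depth 28
  add 55.144.128.0/18 -> H2 at depth 18
  Q 55.144.120.188: descend 0011011110010000 ; hops seen [H0,H3] ; pick H3
  Q 25.75.38.78: descend 00011001010010110 ; hops seen [H0,H0,H2] ; pick H2
  add 0.0.0.0/0 -> H1 at depth 0
  add 25.64.0.0/12 -> H1 at depth 12
  Q 168.58.244.25: descend 10101000001110101111 ; hops seen [H1,H0] ; pick H0
  add 55.144.0.0/12 -> H1 at depth 12
  add 55.144.189.152/29 -> H4 at depth 29
  Q 168.58.248.97: descend 1010100000111010111110000110 ; hops seen [H1,H0,H2] ; pick H2
  Q 55.144.63.215: descend 0011011110010000 ; hops seen [H1,H1] ; pick H1
  add 25.75.80.0/20 -> H4 at depth 20
  Q 55.144.189.154: descend 00110111100100001011110110011 ; hops seen [H1,H1,H2,H3,H4,H4] ; pick H4
  Q 55.144.189.159: descend 00110111100100001011110110011 ; hops seen [H1,H1,H2,H3,H4,H4] ; pick H4
  add 25.75.80.0/20 -> H4 at depth 20
  add 0.0.0.0/0 -> H0 at depth 0
  add 55.144.176.0/20 -> H4 at depth 20
  - 55.144.189.144/28 clear@28
  add 25.0.0.0/8 -> H4 at depth 8
  add 168.58.240.0/20 -> H4 at depth 20
  Q 25.75.0.15: descend 00011001010010110 ; hops seen [H0,H4,H1,H2] ; pick H2
  - 25.75.80.0/20 clear@20

== LOOKUPS ==
["H0","H0","H2","H3","H0","H0","H3","H3","H2","H0","H2","H1","H4","H4","H2"]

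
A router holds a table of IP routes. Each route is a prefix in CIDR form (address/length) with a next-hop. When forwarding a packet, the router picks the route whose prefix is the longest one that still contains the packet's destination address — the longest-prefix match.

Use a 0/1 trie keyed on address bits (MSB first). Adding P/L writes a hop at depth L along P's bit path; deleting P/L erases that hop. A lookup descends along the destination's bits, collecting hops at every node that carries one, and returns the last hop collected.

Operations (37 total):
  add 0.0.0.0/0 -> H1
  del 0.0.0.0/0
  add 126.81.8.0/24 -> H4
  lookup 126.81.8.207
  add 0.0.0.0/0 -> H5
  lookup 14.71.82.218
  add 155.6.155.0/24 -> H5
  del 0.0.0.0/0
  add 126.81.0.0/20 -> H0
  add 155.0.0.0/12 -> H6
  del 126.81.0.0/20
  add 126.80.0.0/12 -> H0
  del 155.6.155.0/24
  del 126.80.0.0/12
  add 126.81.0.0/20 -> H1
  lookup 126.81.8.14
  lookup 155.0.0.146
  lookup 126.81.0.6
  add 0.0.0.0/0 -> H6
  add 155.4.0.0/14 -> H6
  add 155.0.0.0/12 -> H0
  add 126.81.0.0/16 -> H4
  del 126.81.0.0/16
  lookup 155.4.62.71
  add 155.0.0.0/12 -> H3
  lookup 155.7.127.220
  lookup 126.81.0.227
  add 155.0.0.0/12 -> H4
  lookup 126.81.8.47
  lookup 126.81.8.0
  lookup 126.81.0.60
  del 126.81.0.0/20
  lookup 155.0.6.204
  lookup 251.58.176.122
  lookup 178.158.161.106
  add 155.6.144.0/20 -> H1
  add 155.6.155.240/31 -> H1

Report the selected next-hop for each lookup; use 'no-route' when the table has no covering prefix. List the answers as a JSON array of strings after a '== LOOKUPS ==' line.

Trace:
  add 0.0.0.0/0 -> H1 at depth 0
  del 0.0.0.0/0 (clear depth 0)
  add 126.81.8.0/24 -> H4 at depth 24
  lookup 126.81.8.207: bits 011111100101000100001000 walk d0:-→d1:-→d2:-→d3:-→d4:-→d5:-→d6:-→d7:-→d8:-→d9:-→d10:-→d11:-→d12:-→d13:-→d14:-→d15:-→d16:-→d17:-→d18:-→d19:-→d20:-→d21:-→d22:-→d23:-→d24:H4 -> H4
  add 0.0.0.0/0 -> H5 at depth 0
  lookup 14.71.82.218: bits 0 walk d0:H5→d1:- -> H5
  add 155.6.155.0/24 -> H5 at depth 24
  del 0.0.0.0/0 (clear depth 0)
  add 126.81.0.0/20 -> H0 at depth 20
  add 155.0.0.0/12 -> H6 at depth 12
  del 126.81.0.0/20 (clear depth 20)
  add 126.80.0.0/12 -> H0 at depth 12
  del 155.6.155.0/24 (clear depth 24)
  del 126.80.0.0/12 (clear depth 12)
  add 126.81.0.0/20 -> H1 at depth 20
  lookup 126.81.8.14: bits 011111100101000100001000 walk d0:-→d1:-→d2:-→d3:-→d4:-→d5:-→d6:-→d7:-→d8:-→d9:-→d10:-→d11:-→d12:-→d13:-→d14:-→d15:-→d16:-→d17:-→d18:-→d19:-→d20:H1→d21:-→d22:-→d23:-→d24:H4 -> H4
  lookup 155.0.0.146: bits 1001101100000 walk d0:-→d1:-→d2:-→d3:-→d4:-→d5:-→d6:-→d7:-→d8:-→d9:-→d10:-→d11:-→d12:H6→d13:- -> H6
  lookup 126.81.0.6: bits 01111110010100010000 walk d0:-→d1:-→d2:-→d3:-→d4:-→d5:-→d6:-→d7:-→d8:-→d9:-→d10:-→d11:-→d12:-→d13:-→d14:-→d15:-→d16:-→d17:-→d18:-→d19:-→d20:H1 -> H1
  add 0.0.0.0/0 -> H6 at depth 0
  add 155.4.0.0/14 -> H6 at depth 14
  add 155.0.0.0/12 -> H0 at depth 12
  add 126.81.0.0/16 -> H4 at depth 16
  del 126.81.0.0/16 (clear depth 16)
  lookup 155.4.62.71: bits 10011011000001 walk d0:H6→d1:-→d2:-→d3:-→d4:-→d5:-→d6:-→d7:-→d8:-→d9:-→d10:-→d11:-→d12:H0→d13:-→d14:H6 -> H6
  add 155.0.0.0/12 -> H3 at depth 12
  lookup 155.7.127.220: bits 100110110000011 walk d0:H6→d1:-→d2:-→d3:-→d4:-→d5:-→d6:-→d7:-→d8:-→d9:-→d10:-→d11:-→d12:H3→d13:-→d14:H6→d15:- -> H6
  lookup 126.81.0.227: bits 01111110010100010000 walk d0:H6→d1:-→d2:-→d3:-→d4:-→d5:-→d6:-→d7:-→d8:-→d9:-→d10:-→d11:-→d12:-→d13:-→d14:-→d15:-→d16:-→d17:-→d18:-→d19:-→d20:H1 -> H1
  add 155.0.0.0/12 -> H4 at depth 12
  lookup 126.81.8.47: bits 011111100101000100001000 walk d0:H6→d1:-→d2:-→d3:-→d4:-→d5:-→d6:-→d7:-→d8:-→d9:-→d10:-→d11:-→d12:-→d13:-→d14:-→d15:-→d16:-→d17:-→d18:-→d19:-→d20:H1→d21:-→d22:-→d23:-→d24:H4 -> H4
  lookup 126.81.8.0: bits 011111100101000100001000 walk d0:H6→d1:-→d2:-→d3:-→d4:-→d5:-→d6:-→d7:-→d8:-→d9:-→d10:-→d11:-→d12:-→d13:-→d14:-→d15:-→d16:-→d17:-→d18:-→d19:-→d20:H1→d21:-→d22:-→d23:-→d24:H4 -> H4
  lookup 126.81.0.60: bits 01111110010100010000 walk d0:H6→d1:-→d2:-→d3:-→d4:-→d5:-→d6:-→d7:-→d8:-→d9:-→d10:-→d11:-→d12:-→d13:-→d14:-→d15:-→d16:-→d17:-→d18:-→d19:-→d20:H1 -> H1
  del 126.81.0.0/20 (clear depth 20)
  lookup 155.0.6.204: bits 1001101100000 walk d0:H6→d1:-→d2:-→d3:-→d4:-→d5:-→d6:-→d7:-→d8:-→d9:-→d10:-→d11:-→d12:H4→d13:- -> H4
  lookup 251.58.176.122: bits 1 walk d0:H6→d1:- -> H6
  lookup 178.158.161.106: bits 10 walk d0:H6→d1:-→d2:- -> H6
  add 155.6.144.0/20 -> H1 at depth 20
  add 155.6.155.240/31 -> H1 at depth 31

== LOOKUPS ==
["H4","H5","H4","H6","H1","H6","H6","H1","H4","H4","H1","H4","H6","H6"]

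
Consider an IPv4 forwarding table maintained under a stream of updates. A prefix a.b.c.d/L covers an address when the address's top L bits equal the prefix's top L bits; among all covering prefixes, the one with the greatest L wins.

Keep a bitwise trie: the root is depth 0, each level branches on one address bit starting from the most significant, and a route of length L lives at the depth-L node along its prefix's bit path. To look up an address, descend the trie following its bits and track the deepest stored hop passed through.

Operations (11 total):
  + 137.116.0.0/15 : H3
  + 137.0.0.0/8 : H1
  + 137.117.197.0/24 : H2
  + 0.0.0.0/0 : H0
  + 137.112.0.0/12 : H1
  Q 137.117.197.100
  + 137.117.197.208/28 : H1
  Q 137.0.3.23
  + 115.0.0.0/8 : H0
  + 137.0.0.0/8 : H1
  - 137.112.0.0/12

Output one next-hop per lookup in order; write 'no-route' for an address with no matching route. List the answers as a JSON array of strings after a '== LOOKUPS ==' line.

Process each operation:
  + 137.116.0.0/15 (H3) depth=15
  + 137.0.0.0/8 (H1) depth=8
  + 137.117.197.0/24 (H2) depth=24
  + 0.0.0.0/0 (H0) depth=0
  + 137.112.0.0/12 (H1) depth=12
  lookup 137.117.197.100: bits 100010010111010111000101 walk d0:H0→d1:-→d2:-→d3:-→d4:-→d5:-→d6:-→d7:-→d8:H1→d9:-→d10:-→d11:-→d12:H1→d13:-→d14:-→d15:H3→d16:-→d17:-→d18:-→d19:-→d20:-→d21:-→d22:-→d23:-→d24:H2 -> H2
  + 137.117.197.208/28 (H1) depth=28
  lookup 137.0.3.23: bits 100010010 walk d0:H0→d1:-→d2:-→d3:-→d4:-→d5:-→d6:-→d7:-→d8:H1→d9:- -> H1
  + 115.0.0.0/8 (H0) depth=8
  + 137.0.0.0/8 (H1) depth=8
  - 137.112.0.0/12 clear@12

== LOOKUPS ==
["H2","H1"]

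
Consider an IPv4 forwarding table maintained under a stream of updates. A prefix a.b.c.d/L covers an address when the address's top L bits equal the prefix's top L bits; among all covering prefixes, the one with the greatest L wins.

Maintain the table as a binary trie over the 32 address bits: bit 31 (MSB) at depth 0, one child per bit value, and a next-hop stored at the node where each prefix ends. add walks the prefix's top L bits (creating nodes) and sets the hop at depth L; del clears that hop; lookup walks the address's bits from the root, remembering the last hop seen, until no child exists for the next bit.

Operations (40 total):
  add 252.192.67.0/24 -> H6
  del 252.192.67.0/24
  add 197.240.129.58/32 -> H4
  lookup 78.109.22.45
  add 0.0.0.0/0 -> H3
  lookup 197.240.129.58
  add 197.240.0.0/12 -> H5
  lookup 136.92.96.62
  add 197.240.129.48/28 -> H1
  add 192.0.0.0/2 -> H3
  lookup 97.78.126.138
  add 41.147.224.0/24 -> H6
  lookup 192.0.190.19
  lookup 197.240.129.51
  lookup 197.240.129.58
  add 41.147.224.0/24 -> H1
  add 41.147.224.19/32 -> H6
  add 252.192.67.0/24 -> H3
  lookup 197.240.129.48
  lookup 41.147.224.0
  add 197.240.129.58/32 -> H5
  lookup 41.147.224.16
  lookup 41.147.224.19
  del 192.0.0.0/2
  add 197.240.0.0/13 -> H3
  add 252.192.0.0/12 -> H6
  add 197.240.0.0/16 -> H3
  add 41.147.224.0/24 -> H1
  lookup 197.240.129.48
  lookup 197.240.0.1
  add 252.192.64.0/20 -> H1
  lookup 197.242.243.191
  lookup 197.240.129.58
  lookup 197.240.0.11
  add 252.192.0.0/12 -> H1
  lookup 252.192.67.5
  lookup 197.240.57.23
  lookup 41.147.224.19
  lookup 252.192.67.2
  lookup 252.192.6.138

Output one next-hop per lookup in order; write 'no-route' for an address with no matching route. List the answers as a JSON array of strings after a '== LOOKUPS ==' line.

Apply in order:
  add 252.192.67.0/24 -> H6 at depth 24
  del 252.192.67.0/24 (clear depth 24)
  add 197.240.129.58/32 -> H4 at depth 32
  ? 78.109.22.45  path d0:-  best=no-route
  add 0.0.0.0/0 -> H3 at depth 0
  ? 197.240.129.58  path d0:H3→d1:-→d2:-→d3:-→d4:-→d5:-→d6:-→d7:-→d8:-→d9:-→d10:-→d11:-→d12:-→d13:-→d14:-→d15:-→d16:-→d17:-→d18:-→d19:-→d20:-→d21:-→d22:-→d23:-→d24:-→d25:-→d26:-→d27:-→d28:-→d29:-→d30:-→d31:-→d32:H4  best=H4
  add 197.240.0.0/12 -> H5 at depth 12
  ? 136.92.96.62  path d0:H3→d1:-  best=H3
  add 197.240.129.48/28 -> H1 at depth 28
  add 192.0.0.0/2 -> H3 at depth 2
  ? 97.78.126.138  path d0:H3  best=H3
  add 41.147.224.0/24 -> H6 at depth 24
  ? 192.0.190.19  path d0:H3→d1:-→d2:H3→d3:-→d4:-→d5:-  best=H3
  ? 197.240.129.51  path d0:H3→d1:-→d2:H3→d3:-→d4:-→d5:-→d6:-→d7:-→d8:-→d9:-→d10:-→d11:-→d12:H5→d13:-→d14:-→d15:-→d16:-→d17:-→d18:-→d19:-→d20:-→d21:-→d22:-→d23:-→d24:-→d25:-→d26:-→d27:-→d28:H1  best=H1
  ? 197.240.129.58  path d0:H3→d1:-→d2:H3→d3:-→d4:-→d5:-→d6:-→d7:-→d8:-→d9:-→d10:-→d11:-→d12:H5→d13:-→d14:-→d15:-→d16:-→d17:-→d18:-→d19:-→d20:-→d21:-→d22:-→d23:-→d24:-→d25:-→d26:-→d27:-→d28:H1→d29:-→d30:-→d31:-→d32:H4  best=H4
  add 41.147.224.0/24 -> H1 at depth 24
  add 41.147.224.19/32 -> H6 at depth 32
  add 252.192.67.0/24 -> H3 at depth 24
  ? 197.240.129.48  path d0:H3→d1:-→d2:H3→d3:-→d4:-→d5:-→d6:-→d7:-→d8:-→d9:-→d10:-→d11:-→d12:H5→d13:-→d14:-→d15:-→d16:-→d17:-→d18:-→d19:-→d20:-→d21:-→d22:-→d23:-→d24:-→d25:-→d26:-→d27:-→d28:H1  best=H1
  ? 41.147.224.0  path d0:H3→d1:-→d2:-→d3:-→d4:-→d5:-→d6:-→d7:-→d8:-→d9:-→d10:-→d11:-→d12:-→d13:-→d14:-→d15:-→d16:-→d17:-→d18:-→d19:-→d20:-→d21:-→d22:-→d23:-→d24:H1→d25:-→d26:-→d27:-  best=H1
  add 197.240.129.58/32 -> H5 at depth 32
  ? 41.147.224.16  path d0:H3→d1:-→d2:-→d3:-→d4:-→d5:-→d6:-→d7:-→d8:-→d9:-→d10:-→d11:-→d12:-→d13:-→d14:-→d15:-→d16:-→d17:-→d18:-→d19:-→d20:-→d21:-→d22:-→d23:-→d24:H1→d25:-→d26:-→d27:-→d28:-→d29:-→d30:-  best=H1
  ? 41.147.224.19  path d0:H3→d1:-→d2:-→d3:-→d4:-→d5:-→d6:-→d7:-→d8:-→d9:-→d10:-→d11:-→d12:-→d13:-→d14:-→d15:-→d16:-→d17:-→d18:-→d19:-→d20:-→d21:-→d22:-→d23:-→d24:H1→d25:-→d26:-→d27:-→d28:-→d29:-→d30:-→d31:-→d32:H6  best=H6
  del 192.0.0.0/2 (clear depth 2)
  add 197.240.0.0/13 -> H3 at depth 13
  add 252.192.0.0/12 -> H6 at depth 12
  add 197.240.0.0/16 -> H3 at depth 16
  add 41.147.224.0/24 -> H1 at depth 24
  ? 197.240.129.48  path d0:H3→d1:-→d2:-→d3:-→d4:-→d5:-→d6:-→d7:-→d8:-→d9:-→d10:-→d11:-→d12:H5→d13:H3→d14:-→d15:-→d16:H3→d17:-→d18:-→d19:-→d20:-→d21:-→d22:-→d23:-→d24:-→d25:-→d26:-→d27:-→d28:H1  best=H1
  ? 197.240.0.1  path d0:H3→d1:-→d2:-→d3:-→d4:-→d5:-→d6:-→d7:-→d8:-→d9:-→d10:-→d11:-→d12:H5→d13:H3→d14:-→d15:-→d16:H3  best=H3
  add 252.192.64.0/20 -> H1 at depth 20
  ? 197.242.243.191  path d0:H3→d1:-→d2:-→d3:-→d4:-→d5:-→d6:-→d7:-→d8:-→d9:-→d10:-→d11:-→d12:H5→d13:H3→d14:-  best=H3
  ? 197.240.129.58  path d0:H3→d1:-→d2:-→d3:-→d4:-→d5:-→d6:-→d7:-→d8:-→d9:-→d10:-→d11:-→d12:H5→d13:H3→d14:-→d15:-→d16:H3→d17:-→d18:-→d19:-→d20:-→d21:-→d22:-→d23:-→d24:-→d25:-→d26:-→d27:-→d28:H1→d29:-→d30:-→d31:-→d32:H5  best=H5
  ? 197.240.0.11  path d0:H3→d1:-→d2:-→d3:-→d4:-→d5:-→d6:-→d7:-→d8:-→d9:-→d10:-→d11:-→d12:H5→d13:H3→d14:-→d15:-→d16:H3  best=H3
  add 252.192.0.0/12 -> H1 at depth 12
  ? 252.192.67.5  path d0:H3→d1:-→d2:-→d3:-→d4:-→d5:-→d6:-→d7:-→d8:-→d9:-→d10:-→d11:-→d12:H1→d13:-→d14:-→d15:-→d16:-→d17:-→d18:-→d19:-→d20:H1→d21:-→d22:-→d23:-→d24:H3  best=H3
  ? 197.240.57.23  path d0:H3→d1:-→d2:-→d3:-→d4:-→d5:-→d6:-→d7:-→d8:-→d9:-→d10:-→d11:-→d12:H5→d13:H3→d14:-→d15:-→d16:H3  best=H3
  ? 41.147.224.19  path d0:H3→d1:-→d2:-→d3:-→d4:-→d5:-→d6:-→d7:-→d8:-→d9:-→d10:-→d11:-→d12:-→d13:-→d14:-→d15:-→d16:-→d17:-→d18:-→d19:-→d20:-→d21:-→d22:-→d23:-→d24:H1→d25:-→d26:-→d27:-→d28:-→d29:-→d30:-→d31:-→d32:H6  best=H6
  ? 252.192.67.2  path d0:H3→d1:-→d2:-→d3:-→d4:-→d5:-→d6:-→d7:-→d8:-→d9:-→d10:-→d11:-→d12:H1→d13:-→d14:-→d15:-→d16:-→d17:-→d18:-→d19:-→d20:H1→d21:-→d22:-→d23:-→d24:H3  best=H3
  ? 252.192.6.138  path d0:H3→d1:-→d2:-→d3:-→d4:-→d5:-→d6:-→d7:-→d8:-→d9:-→d10:-→d11:-→d12:H1→d13:-→d14:-→d15:-→d16:-→d17:-  best=H1

== LOOKUPS ==
["no-route","H4","H3","H3","H3","H1","H4","H1","H1","H1","H6","H1","H3","H3","H5","H3","H3","H3","H6","H3","H1"]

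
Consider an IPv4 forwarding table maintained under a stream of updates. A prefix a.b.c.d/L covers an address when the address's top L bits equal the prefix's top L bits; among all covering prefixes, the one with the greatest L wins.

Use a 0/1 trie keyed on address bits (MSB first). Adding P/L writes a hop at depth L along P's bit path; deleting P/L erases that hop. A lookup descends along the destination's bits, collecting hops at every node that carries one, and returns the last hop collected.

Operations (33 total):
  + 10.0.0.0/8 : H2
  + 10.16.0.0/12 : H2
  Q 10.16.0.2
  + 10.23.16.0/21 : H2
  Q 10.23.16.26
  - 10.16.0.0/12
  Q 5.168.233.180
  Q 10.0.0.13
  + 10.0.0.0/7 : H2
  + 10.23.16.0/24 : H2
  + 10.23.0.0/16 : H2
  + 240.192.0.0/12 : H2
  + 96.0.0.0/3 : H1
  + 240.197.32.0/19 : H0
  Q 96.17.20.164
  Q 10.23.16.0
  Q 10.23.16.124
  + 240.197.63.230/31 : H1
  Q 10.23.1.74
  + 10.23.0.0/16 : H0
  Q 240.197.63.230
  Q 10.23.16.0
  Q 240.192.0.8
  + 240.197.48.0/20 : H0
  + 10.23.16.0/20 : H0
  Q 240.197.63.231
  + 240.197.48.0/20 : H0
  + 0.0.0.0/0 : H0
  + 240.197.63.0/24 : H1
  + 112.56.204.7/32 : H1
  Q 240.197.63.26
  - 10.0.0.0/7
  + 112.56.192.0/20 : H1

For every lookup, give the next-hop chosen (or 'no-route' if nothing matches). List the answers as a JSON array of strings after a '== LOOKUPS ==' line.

Trace:
  + 10.0.0.0/8 (H2) depth=8
  + 10.16.0.0/12 (H2) depth=12
  lookup 10.16.0.2: bits 000010100001 walk d0:-→d1:-→d2:-→d3:-→d4:-→d5:-→d6:-→d7:-→d8:H2→d9:-→d10:-→d11:-→d12:H2 -> H2
  + 10.23.16.0/21 (H2) depth=21
  lookup 10.23.16.26: bits 000010100001011100010 walk d0:-→d1:-→d2:-→d3:-→d4:-→d5:-→d6:-→d7:-→d8:H2→d9:-→d10:-→d11:-→d12:H2→d13:-→d14:-→d15:-→d16:-→d17:-→d18:-→d19:-→d20:-→d21:H2 -> H2
  del 10.16.0.0/12 (clear depth 12)
  lookup 5.168.233.180: bits 0000 walk d0:-→d1:-→d2:-→d3:-→d4:- -> no-route
  lookup 10.0.0.13: bits 00001010000 walk d0:-→d1:-→d2:-→d3:-→d4:-→d5:-→d6:-→d7:-→d8:H2→d9:-→d10:-→d11:- -> H2
  + 10.0.0.0/7 (H2) depth=7
  + 10.23.16.0/24 (H2) depth=24
  + 10.23.0.0/16 (H2) depth=16
  + 240.192.0.0/12 (H2) depth=12
  + 96.0.0.0/3 (H1) depth=3
  + 240.197.32.0/19 (H0) depth=19
  lookup 96.17.20.164: bits 011 walk d0:-→d1:-→d2:-→d3:H1 -> H1
  lookup 10.23.16.0: bits 000010100001011100010000 walk d0:-→d1:-→d2:-→d3:-→d4:-→d5:-→d6:-→d7:H2→d8:H2→d9:-→d10:-→d11:-→d12:-→d13:-→d14:-→d15:-→d16:H2→d17:-→d18:-→d19:-→d20:-→d21:H2→d22:-→d23:-→d24:H2 -> H2
  lookup 10.23.16.124: bits 000010100001011100010000 walk d0:-→d1:-→d2:-→d3:-→d4:-→d5:-→d6:-→d7:H2→d8:H2→d9:-→d10:-→d11:-→d12:-→d13:-→d14:-→d15:-→d16:H2→d17:-→d18:-→d19:-→d20:-→d21:H2→d22:-→d23:-→d24:H2 -> H2
  + 240.197.63.230/31 (H1) depth=31
  lookup 10.23.1.74: bits 0000101000010111000 walk d0:-→d1:-→d2:-→d3:-→d4:-→d5:-→d6:-→d7:H2→d8:H2→d9:-→d10:-→d11:-→d12:-→d13:-→d14:-→d15:-→d16:H2→d17:-→d18:-→d19:- -> H2
  + 10.23.0.0/16 (H0) depth=16
  lookup 240.197.63.230: bits 1111000011000101001111111110011 walk d0:-→d1:-→d2:-→d3:-→d4:-→d5:-→d6:-→d7:-→d8:-→d9:-→d10:-→d11:-→d12:H2→d13:-→d14:-→d15:-→d16:-→d17:-→d18:-→d19:H0→d20:-→d21:-→d22:-→d23:-→d24:-→d25:-→d26:-→d27:-→d28:-→d29:-→d30:-→d31:H1 -> H1
  lookup 10.23.16.0: bits 000010100001011100010000 walk d0:-→d1:-→d2:-→d3:-→d4:-→d5:-→d6:-→d7:H2→d8:H2→d9:-→d10:-→d11:-→d12:-→d13:-→d14:-→d15:-→d16:H0→d17:-→d18:-→d19:-→d20:-→d21:H2→d22:-→d23:-→d24:H2 -> H2
  lookup 240.192.0.8: bits 1111000011000 walk d0:-→d1:-→d2:-→d3:-→d4:-→d5:-→d6:-→d7:-→d8:-→d9:-→d10:-→d11:-→d12:H2→d13:- -> H2
  + 240.197.48.0/20 (H0) depth=20
  + 10.23.16.0/20 (H0) depth=20
  lookup 240.197.63.231: bits 1111000011000101001111111110011 walk d0:-→d1:-→d2:-→d3:-→d4:-→d5:-→d6:-→d7:-→d8:-→d9:-→d10:-→d11:-→d12:H2→d13:-→d14:-→d15:-→d16:-→d17:-→d18:-→d19:H0→d20:H0→d21:-→d22:-→d23:-→d24:-→d25:-→d26:-→d27:-→d28:-→d29:-→d30:-→d31:H1 -> H1
  + 240.197.48.0/20 (H0) depth=20
  + 0.0.0.0/0 (H0) depth=0
  + 240.197.63.0/24 (H1) depth=24
  + 112.56.204.7/32 (H1) depth=32
  lookup 240.197.63.26: bits 111100001100010100111111 walk d0:H0→d1:-→d2:-→d3:-→d4:-→d5:-→d6:-→d7:-→d8:-→d9:-→d10:-→d11:-→d12:H2→d13:-→d14:-→d15:-→d16:-→d17:-→d18:-→d19:H0→d20:H0→d21:-→d22:-→d23:-→d24:H1 -> H1
  del 10.0.0.0/7 (clear depth 7)
  + 112.56.192.0/20 (H1) depth=20

== LOOKUPS ==
["H2","H2","no-route","H2","H1","H2","H2","H2","H1","H2","H2","H1","H1"]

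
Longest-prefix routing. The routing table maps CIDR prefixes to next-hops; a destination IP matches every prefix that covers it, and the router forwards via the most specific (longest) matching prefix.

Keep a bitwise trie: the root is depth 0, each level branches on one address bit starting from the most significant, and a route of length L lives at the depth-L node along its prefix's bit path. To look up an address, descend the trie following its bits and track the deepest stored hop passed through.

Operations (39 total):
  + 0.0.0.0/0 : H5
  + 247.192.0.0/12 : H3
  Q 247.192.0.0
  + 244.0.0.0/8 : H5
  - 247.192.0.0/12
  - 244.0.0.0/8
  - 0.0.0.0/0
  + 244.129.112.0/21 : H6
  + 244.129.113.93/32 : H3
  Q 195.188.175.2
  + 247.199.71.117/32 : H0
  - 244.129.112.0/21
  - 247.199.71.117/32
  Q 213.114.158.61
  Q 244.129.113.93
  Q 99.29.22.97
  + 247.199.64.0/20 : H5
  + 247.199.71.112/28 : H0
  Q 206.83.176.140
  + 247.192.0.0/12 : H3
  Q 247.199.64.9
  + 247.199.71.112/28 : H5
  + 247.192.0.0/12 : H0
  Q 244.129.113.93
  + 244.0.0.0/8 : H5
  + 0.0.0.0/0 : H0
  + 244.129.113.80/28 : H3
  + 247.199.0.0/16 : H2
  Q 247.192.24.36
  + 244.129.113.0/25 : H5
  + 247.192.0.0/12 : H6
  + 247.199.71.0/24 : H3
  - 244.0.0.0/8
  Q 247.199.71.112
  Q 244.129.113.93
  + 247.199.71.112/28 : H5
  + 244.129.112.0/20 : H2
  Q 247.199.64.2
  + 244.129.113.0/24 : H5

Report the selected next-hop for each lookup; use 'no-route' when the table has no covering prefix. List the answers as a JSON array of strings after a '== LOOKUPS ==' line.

Trace:
  add 0.0.0.0/0 -> H5 at depth 0
  add 247.192.0.0/12 -> H3 at depth 12
  Q 247.192.0.0: descend 111101111100 ; hops seen [H5,H3] ; pick H3
  add 244.0.0.0/8 -> H5 at depth 8
  del 247.192.0.0/12 (clear depth 12)
  del 244.0.0.0/8 (clear depth 8)
  del 0.0.0.0/0 (clear depth 0)
  add 244.129.112.0/21 -> H6 at depth 21
  add 244.129.113.93/32 -> H3 at depth 32
  Q 195.188.175.2: descend 11 ; hops seen [∅] ; pick no-route
  add 247.199.71.117/32 -> H0 at depth 32
  del 244.129.112.0/21 (clear depth 21)
  del 247.199.71.117/32 (clear depth 32)
  Q 213.114.158.61: descend 11 ; hops seen [∅] ; pick no-route
  Q 244.129.113.93: descend 11110100100000010111000101011101 ; hops seen [H3] ; pick H3
  Q 99.29.22.97: descend ε ; hops seen [∅] ; pick no-route
  add 247.199.64.0/20 -> H5 at depth 20
  add 247.199.71.112/28 -> H0 at depth 28
  Q 206.83.176.140: descend 11 ; hops seen [∅] ; pick no-route
  add 247.192.0.0/12 -> H3 at depth 12
  Q 247.199.64.9: descend 111101111100011101000 ; hops seen [H3,H5] ; pick H5
  add 247.199.71.112/28 -> H5 at depth 28
  add 247.192.0.0/12 -> H0 at depth 12
  Q 244.129.113.93: descend 11110100100000010111000101011101 ; hops seen [H3] ; pick H3
  add 244.0.0.0/8 -> H5 at depth 8
  add 0.0.0.0/0 -> H0 at depth 0
  add 244.129.113.80/28 -> H3 at depth 28
  add 247.199.0.0/16 -> H2 at depth 16
  Q 247.192.24.36: descend 1111011111000 ; hops seen [H0,H0] ; pick H0
  add 244.129.113.0/25 -> H5 at depth 25
  add 247.192.0.0/12 -> H6 at depth 12
  add 247.199.71.0/24 -> H3 at depth 24
  del 244.0.0.0/8 (clear depth 8)
  Q 247.199.71.112: descend 11110111110001110100011101110 ; hops seen [H0,H6,H2,H5,H3,H5] ; pick H5
  Q 244.129.113.93: descend 11110100100000010111000101011101 ; hops seen [H0,H5,H3,H3] ; pick H3
  add 247.199.71.112/28 -> H5 at depth 28
  add 244.129.112.0/20 -> H2 at depth 20
  Q 247.199.64.2: descend 111101111100011101000 ; hops seen [H0,H6,H2,H5] ; pick H5
  add 244.129.113.0/24 -> H5 at depth 24

== LOOKUPS ==
["H3","no-route","no-route","H3","no-route","no-route","H5","H3","H0","H5","H3","H5"]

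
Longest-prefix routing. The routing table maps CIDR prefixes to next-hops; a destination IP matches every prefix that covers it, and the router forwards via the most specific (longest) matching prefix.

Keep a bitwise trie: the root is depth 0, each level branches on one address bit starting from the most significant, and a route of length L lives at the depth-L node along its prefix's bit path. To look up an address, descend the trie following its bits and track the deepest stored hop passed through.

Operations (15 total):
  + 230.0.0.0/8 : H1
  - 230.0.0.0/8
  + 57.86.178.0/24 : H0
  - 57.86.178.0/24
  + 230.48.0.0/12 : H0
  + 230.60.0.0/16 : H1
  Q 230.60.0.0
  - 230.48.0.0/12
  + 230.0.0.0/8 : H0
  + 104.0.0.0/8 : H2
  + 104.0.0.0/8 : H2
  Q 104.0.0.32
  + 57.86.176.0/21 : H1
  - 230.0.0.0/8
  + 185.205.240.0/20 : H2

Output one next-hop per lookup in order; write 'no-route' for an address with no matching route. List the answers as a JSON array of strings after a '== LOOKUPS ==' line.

Apply in order:
  add 230.0.0.0/8 -> H1 at depth 8
  del 230.0.0.0/8 (clear depth 8)
  add 57.86.178.0/24 -> H0 at depth 24
  del 57.86.178.0/24 (clear depth 24)
  add 230.48.0.0/12 -> H0 at depth 12
  add 230.60.0.0/16 -> H1 at depth 16
  lookup 230.60.0.0: bits 1110011000111100 walk d0:-→d1:-→d2:-→d3:-→d4:-→d5:-→d6:-→d7:-→d8:-→d9:-→d10:-→d11:-→d12:H0→d13:-→d14:-→d15:-→d16:H1 -> H1
  del 230.48.0.0/12 (clear depth 12)
  add 230.0.0.0/8 -> H0 at depth 8
  add 104.0.0.0/8 -> H2 at depth 8
  add 104.0.0.0/8 -> H2 at depth 8
  lookup 104.0.0.32: bits 01101000 walk d0:-→d1:-→d2:-→d3:-→d4:-→d5:-→d6:-→d7:-→d8:H2 -> H2
  add 57.86.176.0/21 -> H1 at depth 21
  del 230.0.0.0/8 (clear depth 8)
  add 185.205.240.0/20 -> H2 at depth 20

== LOOKUPS ==
["H1","H2"]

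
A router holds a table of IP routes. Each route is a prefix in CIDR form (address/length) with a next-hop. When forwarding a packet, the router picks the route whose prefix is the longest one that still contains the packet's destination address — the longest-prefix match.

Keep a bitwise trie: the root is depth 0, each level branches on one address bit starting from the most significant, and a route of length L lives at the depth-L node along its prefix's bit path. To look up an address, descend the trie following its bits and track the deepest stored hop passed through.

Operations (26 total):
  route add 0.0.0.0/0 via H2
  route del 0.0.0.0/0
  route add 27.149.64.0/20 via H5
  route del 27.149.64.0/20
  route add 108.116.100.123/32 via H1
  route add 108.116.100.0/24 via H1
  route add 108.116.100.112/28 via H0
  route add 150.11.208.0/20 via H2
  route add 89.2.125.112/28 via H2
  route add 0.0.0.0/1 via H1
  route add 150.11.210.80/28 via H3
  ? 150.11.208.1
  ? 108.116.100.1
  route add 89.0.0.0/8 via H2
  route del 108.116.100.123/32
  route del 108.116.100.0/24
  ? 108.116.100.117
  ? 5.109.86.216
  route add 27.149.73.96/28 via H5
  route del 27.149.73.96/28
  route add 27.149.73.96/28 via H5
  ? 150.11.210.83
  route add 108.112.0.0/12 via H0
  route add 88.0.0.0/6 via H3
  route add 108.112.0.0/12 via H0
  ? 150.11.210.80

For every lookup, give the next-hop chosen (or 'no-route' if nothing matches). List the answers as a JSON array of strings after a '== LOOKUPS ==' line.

Process each operation:
  + 0.0.0.0/0 (H2) depth=0
  del 0.0.0.0/0 (clear depth 0)
  + 27.149.64.0/20 (H5) depth=20
  del 27.149.64.0/20 (clear depth 20)
  + 108.116.100.123/32 (H1) depth=32
  + 108.116.100.0/24 (H1) depth=24
  + 108.116.100.112/28 (H0) depth=28
  + 150.11.208.0/20 (H2) depth=20
  + 89.2.125.112/28 (H2) depth=28
  + 0.0.0.0/1 (H1) depth=1
  + 150.11.210.80/28 (H3) depth=28
  ? 150.11.208.1  path d0:-→d1:-→d2:-→d3:-→d4:-→d5:-→d6:-→d7:-→d8:-→d9:-→d10:-→d11:-→d12:-→d13:-→d14:-→d15:-→d16:-→d17:-→d18:-→d19:-→d20:H2→d21:-→d22:-  best=H2
  ? 108.116.100.1  path d0:-→d1:H1→d2:-→d3:-→d4:-→d5:-→d6:-→d7:-→d8:-→d9:-→d10:-→d11:-→d12:-→d13:-→d14:-→d15:-→d16:-→d17:-→d18:-→d19:-→d20:-→d21:-→d22:-→d23:-→d24:H1→d25:-  best=H1
  + 89.0.0.0/8 (H2) depth=8
  del 108.116.100.123/32 (clear depth 32)
  del 108.116.100.0/24 (clear depth 24)
  ? 108.116.100.117  path d0:-→d1:H1→d2:-→d3:-→d4:-→d5:-→d6:-→d7:-→d8:-→d9:-→d10:-→d11:-→d12:-→d13:-→d14:-→d15:-→d16:-→d17:-→d18:-→d19:-→d20:-→d21:-→d22:-→d23:-→d24:-→d25:-→d26:-→d27:-→d28:H0  best=H0
  ? 5.109.86.216  path d0:-→d1:H1→d2:-→d3:-  best=H1
  + 27.149.73.96/28 (H5) depth=28
  del 27.149.73.96/28 (clear depth 28)
  + 27.149.73.96/28 (H5) depth=28
  ? 150.11.210.83  path d0:-→d1:-→d2:-→d3:-→d4:-→d5:-→d6:-→d7:-→d8:-→d9:-→d10:-→d11:-→d12:-→d13:-→d14:-→d15:-→d16:-→d17:-→d18:-→d19:-→d20:H2→d21:-→d22:-→d23:-→d24:-→d25:-→d26:-→d27:-→d28:H3  best=H3
  + 108.112.0.0/12 (H0) depth=12
  + 88.0.0.0/6 (H3) depth=6
  + 108.112.0.0/12 (H0) depth=12
  ? 150.11.210.80  path d0:-→d1:-→d2:-→d3:-→d4:-→d5:-→d6:-→d7:-→d8:-→d9:-→d10:-→d11:-→d12:-→d13:-→d14:-→d15:-→d16:-→d17:-→d18:-→d19:-→d20:H2→d21:-→d22:-→d23:-→d24:-→d25:-→d26:-→d27:-→d28:H3  best=H3

== LOOKUPS ==
["H2","H1","H0","H1","H3","H3"]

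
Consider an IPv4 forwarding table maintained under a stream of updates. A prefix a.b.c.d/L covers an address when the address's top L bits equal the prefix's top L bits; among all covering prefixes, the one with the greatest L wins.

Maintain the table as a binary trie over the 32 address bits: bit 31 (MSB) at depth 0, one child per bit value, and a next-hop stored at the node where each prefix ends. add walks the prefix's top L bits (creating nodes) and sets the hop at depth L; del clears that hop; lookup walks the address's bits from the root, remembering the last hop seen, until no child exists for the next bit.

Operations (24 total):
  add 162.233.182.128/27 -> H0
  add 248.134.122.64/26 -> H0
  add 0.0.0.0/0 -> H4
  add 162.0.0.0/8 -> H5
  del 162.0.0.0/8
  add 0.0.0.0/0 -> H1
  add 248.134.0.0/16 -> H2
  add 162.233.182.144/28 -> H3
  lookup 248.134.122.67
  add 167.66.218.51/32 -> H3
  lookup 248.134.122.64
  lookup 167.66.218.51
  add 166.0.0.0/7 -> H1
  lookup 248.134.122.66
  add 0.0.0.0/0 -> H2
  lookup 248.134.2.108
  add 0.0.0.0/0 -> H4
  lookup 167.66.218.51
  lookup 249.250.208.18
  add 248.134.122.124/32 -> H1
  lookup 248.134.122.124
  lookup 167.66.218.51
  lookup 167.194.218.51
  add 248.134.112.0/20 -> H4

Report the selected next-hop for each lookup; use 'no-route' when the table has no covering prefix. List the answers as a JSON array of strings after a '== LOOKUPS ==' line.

Trace:
  add 162.233.182.128/27 -> H0 at depth 27
  add 248.134.122.64/26 -> H0 at depth 26
  add 0.0.0.0/0 -> H4 at depth 0
  add 162.0.0.0/8 -> H5 at depth 8
  - 162.0.0.0/8 clear@8
  add 0.0.0.0/0 -> H1 at depth 0
  add 248.134.0.0/16 -> H2 at depth 16
  add 162.233.182.144/28 -> H3 at depth 28
  lookup 248.134.122.67: bits 11111000100001100111101001 walk d0:H1→d1:-→d2:-→d3:-→d4:-→d5:-→d6:-→d7:-→d8:-→d9:-→d10:-→d11:-→d12:-→d13:-→d14:-→d15:-→d16:H2→d17:-→d18:-→d19:-→d20:-→d21:-→d22:-→d23:-→d24:-→d25:-→d26:H0 -> H0
  add 167.66.218.51/32 -> H3 at depth 32
  lookup 248.134.122.64: bits 11111000100001100111101001 walk d0:H1→d1:-→d2:-→d3:-→d4:-→d5:-→d6:-→d7:-→d8:-→d9:-→d10:-→d11:-→d12:-→d13:-→d14:-→d15:-→d16:H2→d17:-→d18:-→d19:-→d20:-→d21:-→d22:-→d23:-→d24:-→d25:-→d26:H0 -> H0
  lookup 167.66.218.51: bits 10100111010000101101101000110011 walk d0:H1→d1:-→d2:-→d3:-→d4:-→d5:-→d6:-→d7:-→d8:-→d9:-→d10:-→d11:-→d12:-→d13:-→d14:-→d15:-→d16:-→d17:-→d18:-→d19:-→d20:-→d21:-→d22:-→d23:-→d24:-→d25:-→d26:-→d27:-→d28:-→d29:-→d30:-→d31:-→d32:H3 -> H3
  add 166.0.0.0/7 -> H1 at depth 7
  lookup 248.134.122.66: bits 11111000100001100111101001 walk d0:H1→d1:-→d2:-→d3:-→d4:-→d5:-→d6:-→d7:-→d8:-→d9:-→d10:-→d11:-→d12:-→d13:-→d14:-→d15:-→d16:H2→d17:-→d18:-→d19:-→d20:-→d21:-→d22:-→d23:-→d24:-→d25:-→d26:H0 -> H0
  add 0.0.0.0/0 -> H2 at depth 0
  lookup 248.134.2.108: bits 11111000100001100 walk d0:H2→d1:-→d2:-→d3:-→d4:-→d5:-→d6:-→d7:-→d8:-→d9:-→d10:-→d11:-→d12:-→d13:-→d14:-→d15:-→d16:H2→d17:- -> H2
  add 0.0.0.0/0 -> H4 at depth 0
  lookup 167.66.218.51: bits 10100111010000101101101000110011 walk d0:H4→d1:-→d2:-→d3:-→d4:-→d5:-→d6:-→d7:H1→d8:-→d9:-→d10:-→d11:-→d12:-→d13:-→d14:-→d15:-→d16:-→d17:-→d18:-→d19:-→d20:-→d21:-→d22:-→d23:-→d24:-→d25:-→d26:-→d27:-→d28:-→d29:-→d30:-→d31:-→d32:H3 -> H3
  lookup 249.250.208.18: bits 1111100 walk d0:H4→d1:-→d2:-→d3:-→d4:-→d5:-→d6:-→d7:- -> H4
  add 248.134.122.124/32 -> H1 at depth 32
  lookup 248.134.122.124: bits 11111000100001100111101001111100 walk d0:H4→d1:-→d2:-→d3:-→d4:-→d5:-→d6:-→d7:-→d8:-→d9:-→d10:-→d11:-→d12:-→d13:-→d14:-→d15:-→d16:H2→d17:-→d18:-→d19:-→d20:-→d21:-→d22:-→d23:-→d24:-→d25:-→d26:H0→d27:-→d28:-→d29:-→d30:-→d31:-→d32:H1 -> H1
  lookup 167.66.218.51: bits 10100111010000101101101000110011 walk d0:H4→d1:-→d2:-→d3:-→d4:-→d5:-→d6:-→d7:H1→d8:-→d9:-→d10:-→d11:-→d12:-→d13:-→d14:-→d15:-→d16:-→d17:-→d18:-→d19:-→d20:-→d21:-→d22:-→d23:-→d24:-→d25:-→d26:-→d27:-→d28:-→d29:-→d30:-→d31:-→d32:H3 -> H3
  lookup 167.194.218.51: bits 10100111 walk d0:H4→d1:-→d2:-→d3:-→d4:-→d5:-→d6:-→d7:H1→d8:- -> H1
  add 248.134.112.0/20 -> H4 at depth 20

== LOOKUPS ==
["H0","H0","H3","H0","H2","H3","H4","H1","H3","H1"]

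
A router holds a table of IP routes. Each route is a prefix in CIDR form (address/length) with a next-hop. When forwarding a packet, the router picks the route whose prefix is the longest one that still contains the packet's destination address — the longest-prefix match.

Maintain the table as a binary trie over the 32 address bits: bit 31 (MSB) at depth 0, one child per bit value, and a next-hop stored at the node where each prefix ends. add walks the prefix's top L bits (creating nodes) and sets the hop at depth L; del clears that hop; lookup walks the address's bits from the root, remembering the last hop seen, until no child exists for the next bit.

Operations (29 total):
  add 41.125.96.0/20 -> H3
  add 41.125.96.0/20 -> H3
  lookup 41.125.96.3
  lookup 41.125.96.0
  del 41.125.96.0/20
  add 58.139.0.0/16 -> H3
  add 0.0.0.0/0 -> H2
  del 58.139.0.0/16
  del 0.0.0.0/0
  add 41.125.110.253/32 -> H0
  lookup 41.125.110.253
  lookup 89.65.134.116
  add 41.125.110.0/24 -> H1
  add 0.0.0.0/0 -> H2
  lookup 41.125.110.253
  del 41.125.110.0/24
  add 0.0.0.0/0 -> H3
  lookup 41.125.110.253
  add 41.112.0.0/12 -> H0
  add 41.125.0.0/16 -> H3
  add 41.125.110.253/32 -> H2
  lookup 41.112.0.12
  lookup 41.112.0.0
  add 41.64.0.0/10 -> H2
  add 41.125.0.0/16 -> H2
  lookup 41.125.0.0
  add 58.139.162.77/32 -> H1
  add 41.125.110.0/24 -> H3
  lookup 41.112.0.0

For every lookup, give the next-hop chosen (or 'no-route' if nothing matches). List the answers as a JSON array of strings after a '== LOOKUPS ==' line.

Trace:
  + 41.125.96.0/20 (H3) depth=20
  + 41.125.96.0/20 (H3) depth=20
  ? 41.125.96.3  path d0:-→d1:-→d2:-→d3:-→d4:-→d5:-→d6:-→d7:-→d8:-→d9:-→d10:-→d11:-→d12:-→d13:-→d14:-→d15:-→d16:-→d17:-→d18:-→d19:-→d20:H3  best=H3
  ? 41.125.96.0  path d0:-→d1:-→d2:-→d3:-→d4:-→d5:-→d6:-→d7:-→d8:-→d9:-→d10:-→d11:-→d12:-→d13:-→d14:-→d15:-→d16:-→d17:-→d18:-→d19:-→d20:H3  best=H3
  - 41.125.96.0/20 clear@20
  + 58.139.0.0/16 (H3) depth=16
  + 0.0.0.0/0 (H2) depth=0
  - 58.139.0.0/16 clear@16
  - 0.0.0.0/0 clear@0
  + 41.125.110.253/32 (H0) depth=32
  ? 41.125.110.253  path d0:-→d1:-→d2:-→d3:-→d4:-→d5:-→d6:-→d7:-→d8:-→d9:-→d10:-→d11:-→d12:-→d13:-→d14:-→d15:-→d16:-→d17:-→d18:-→d19:-→d20:-→d21:-→d22:-→d23:-→d24:-→d25:-→d26:-→d27:-→d28:-→d29:-→d30:-→d31:-→d32:H0  best=H0
  ? 89.65.134.116  path d0:-→d1:-  best=no-route
  + 41.125.110.0/24 (H1) depth=24
  + 0.0.0.0/0 (H2) depth=0
  ? 41.125.110.253  path d0:H2→d1:-→d2:-→d3:-→d4:-→d5:-→d6:-→d7:-→d8:-→d9:-→d10:-→d11:-→d12:-→d13:-→d14:-→d15:-→d16:-→d17:-→d18:-→d19:-→d20:-→d21:-→d22:-→d23:-→d24:H1→d25:-→d26:-→d27:-→d28:-→d29:-→d30:-→d31:-→d32:H0  best=H0
  - 41.125.110.0/24 clear@24
  + 0.0.0.0/0 (H3) depth=0
  ? 41.125.110.253  path d0:H3→d1:-→d2:-→d3:-→d4:-→d5:-→d6:-→d7:-→d8:-→d9:-→d10:-→d11:-→d12:-→d13:-→d14:-→d15:-→d16:-→d17:-→d18:-→d19:-→d20:-→d21:-→d22:-→d23:-→d24:-→d25:-→d26:-→d27:-→d28:-→d29:-→d30:-→d31:-→d32:H0  best=H0
  + 41.112.0.0/12 (H0) depth=12
  + 41.125.0.0/16 (H3) depth=16
  + 41.125.110.253/32 (H2) depth=32
  ? 41.112.0.12  path d0:H3→d1:-→d2:-→d3:-→d4:-→d5:-→d6:-→d7:-→d8:-→d9:-→d10:-→d11:-→d12:H0  best=H0
  ? 41.112.0.0  path d0:H3→d1:-→d2:-→d3:-→d4:-→d5:-→d6:-→d7:-→d8:-→d9:-→d10:-→d11:-→d12:H0  best=H0
  + 41.64.0.0/10 (H2) depth=10
  + 41.125.0.0/16 (H2) depth=16
  ? 41.125.0.0  path d0:H3→d1:-→d2:-→d3:-→d4:-→d5:-→d6:-→d7:-→d8:-→d9:-→d10:H2→d11:-→d12:H0→d13:-→d14:-→d15:-→d16:H2→d17:-  best=H2
  + 58.139.162.77/32 (H1) depth=32
  + 41.125.110.0/24 (H3) depth=24
  ? 41.112.0.0  path d0:H3→d1:-→d2:-→d3:-→d4:-→d5:-→d6:-→d7:-→d8:-→d9:-→d10:H2→d11:-→d12:H0  best=H0

== LOOKUPS ==
["H3","H3","H0","no-route","H0","H0","H0","H0","H2","H0"]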